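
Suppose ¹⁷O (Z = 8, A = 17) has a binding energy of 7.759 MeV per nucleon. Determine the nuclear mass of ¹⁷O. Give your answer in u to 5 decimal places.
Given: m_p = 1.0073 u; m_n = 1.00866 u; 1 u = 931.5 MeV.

16.99474 u

Total binding energy = 17 × 7.759 = 131.903 MeV
Mass defect = 131.903 MeV / (931.5 MeV/u) = 0.1416028 u
Constituent mass = 8(1.0073) + 9(1.00866) = 17.13634 u
Nuclear mass = 17.13634 − 0.1416028 = 16.9947372 u ≈ 16.99474 u (to 5 decimal places)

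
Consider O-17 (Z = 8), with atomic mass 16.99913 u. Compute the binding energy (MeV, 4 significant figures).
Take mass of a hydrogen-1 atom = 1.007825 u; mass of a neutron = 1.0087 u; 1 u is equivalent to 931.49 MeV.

132.1 MeV

Σm = 8·m(¹H) + 9·m_n = 8.062600 + 9.0783 = 17.140900 u
Δm = 17.140900 − 16.99913 = 0.141770 u
Converting to energy: 0.141770 u × 931.49 MeV/u = 132.057 MeV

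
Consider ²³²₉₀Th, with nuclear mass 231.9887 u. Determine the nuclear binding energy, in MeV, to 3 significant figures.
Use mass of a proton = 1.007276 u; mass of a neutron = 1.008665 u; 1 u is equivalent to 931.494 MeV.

1770 MeV

Mass of separated nucleons = 90(1.007276) + 142(1.008665) = 90.654840 + 143.230430 = 233.885270 u
Mass defect Δm = 233.885270 − 231.9887 = 1.896570 u
E_B = 1.896570 × 931.494 = 1766.64 MeV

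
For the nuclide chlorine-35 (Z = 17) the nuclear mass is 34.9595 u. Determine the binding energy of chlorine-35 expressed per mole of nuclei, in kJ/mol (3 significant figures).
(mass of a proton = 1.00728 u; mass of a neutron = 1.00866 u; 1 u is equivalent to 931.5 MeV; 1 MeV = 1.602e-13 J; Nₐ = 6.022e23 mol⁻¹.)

Total constituent mass: 17 × 1.00728 + 18 × 1.00866 = 35.27964 u
Δm = 35.27964 − 34.9595 = 0.32014 u
E_B = 0.32014 × 931.5 = 298.210 MeV
Per nucleus in joules: 298.210 MeV × 1.602e-13 J/MeV = 4.7773e-11 J
Per mole: 4.7773e-11 J × 6.022e23 mol⁻¹ = 2.8769e+13 J/mol

2.88e+10 kJ/mol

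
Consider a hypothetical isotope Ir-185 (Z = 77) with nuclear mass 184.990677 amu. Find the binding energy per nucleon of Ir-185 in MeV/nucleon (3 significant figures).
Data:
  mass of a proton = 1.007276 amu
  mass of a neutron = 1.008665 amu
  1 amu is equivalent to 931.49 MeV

7.58 MeV/nucleon

Total constituent mass: 77 × 1.007276 + 108 × 1.008665 = 186.496072 amu
Δm = 186.496072 − 184.990677 = 1.505395 amu
Binding energy = Δm·c² = 1.505395 × 931.49 MeV/amu = 1402.26 MeV
Per nucleon: 1402.26 / 185 = 7.580 MeV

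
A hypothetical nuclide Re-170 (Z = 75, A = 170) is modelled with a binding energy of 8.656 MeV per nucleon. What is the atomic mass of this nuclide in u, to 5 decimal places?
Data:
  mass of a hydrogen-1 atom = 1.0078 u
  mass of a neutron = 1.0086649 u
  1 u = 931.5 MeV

169.82843 u

Total binding energy = 170 × 8.656 = 1471.520 MeV
Mass defect = 1471.520 MeV / (931.5 MeV/u) = 1.5797316 u
Constituent mass = 75(1.0078) + 95(1.0086649) = 171.4081655 u
Atomic mass = 171.4081655 − 1.5797316 = 169.8284339 u ≈ 169.82843 u (to 5 decimal places)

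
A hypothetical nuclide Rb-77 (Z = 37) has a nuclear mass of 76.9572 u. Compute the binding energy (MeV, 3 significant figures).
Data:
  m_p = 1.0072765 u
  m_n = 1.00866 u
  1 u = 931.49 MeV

613 MeV

Σm = 37·m_p + 40·m_n = 37.2692305 + 40.34640 = 77.6156305 u
The mass defect is 77.6156305 − 76.9572 = 0.6584305 u.
Converting to energy: 0.6584305 u × 931.49 MeV/u = 613.321 MeV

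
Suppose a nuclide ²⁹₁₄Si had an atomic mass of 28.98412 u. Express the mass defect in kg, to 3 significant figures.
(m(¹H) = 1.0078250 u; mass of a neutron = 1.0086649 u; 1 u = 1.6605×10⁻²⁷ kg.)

4.24e-28 kg

Mass of separated nucleons = 14(1.0078250) + 15(1.0086649) = 14.1095500 + 15.1299735 = 29.2395235 u
Mass defect Δm = 29.2395235 − 28.98412 = 0.2554035 u
In SI units: 0.2554035 u × 1.6605×10⁻²⁷ kg/u = 4.2410e-28 kg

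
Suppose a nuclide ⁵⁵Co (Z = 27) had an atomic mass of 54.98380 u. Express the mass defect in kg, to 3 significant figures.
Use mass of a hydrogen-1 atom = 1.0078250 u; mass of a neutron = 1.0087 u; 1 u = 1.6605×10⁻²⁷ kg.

7.82e-28 kg

Σm = 27·m(¹H) + 28·m_n = 27.2112750 + 28.2436 = 55.4548750 u
The mass defect is 55.4548750 − 54.98380 = 0.4710750 u.
In SI units: 0.4710750 u × 1.6605×10⁻²⁷ kg/u = 7.8222e-28 kg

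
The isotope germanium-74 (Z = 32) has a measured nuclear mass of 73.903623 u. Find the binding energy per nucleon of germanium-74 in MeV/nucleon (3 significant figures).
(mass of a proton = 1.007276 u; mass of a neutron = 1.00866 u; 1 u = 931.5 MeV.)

The nucleus contains 32 protons and 74 − 32 = 42 neutrons.
Σm = 32·m_p + 42·m_n = 32.232832 + 42.36372 = 74.596552 u
Mass defect Δm = 74.596552 − 73.903623 = 0.692929 u
E_B = 0.692929 × 931.5 = 645.463 MeV
BE/A = 645.463 MeV / 74 = 8.722 MeV/nucleon

8.72 MeV/nucleon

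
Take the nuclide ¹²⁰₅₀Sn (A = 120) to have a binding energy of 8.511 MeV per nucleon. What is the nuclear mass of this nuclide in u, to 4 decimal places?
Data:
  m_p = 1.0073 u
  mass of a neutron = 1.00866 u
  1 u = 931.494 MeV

119.8748 u

Total binding energy = 120 × 8.511 = 1021.320 MeV
Mass defect = 1021.320 MeV / (931.494 MeV/u) = 1.096432 u
Constituent mass = 50(1.0073) + 70(1.00866) = 120.97120 u
Nuclear mass = 120.97120 − 1.096432 = 119.874768 u ≈ 119.8748 u (to 4 decimal places)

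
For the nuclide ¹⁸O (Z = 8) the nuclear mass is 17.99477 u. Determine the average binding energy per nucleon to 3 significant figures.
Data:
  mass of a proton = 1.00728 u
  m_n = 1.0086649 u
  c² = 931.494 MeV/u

7.77 MeV/nucleon

Σm = 8·m_p + 10·m_n = 8.05824 + 10.0866490 = 18.1448890 u
Mass defect Δm = 18.1448890 − 17.99477 = 0.1501190 u
Converting to energy: 0.1501190 u × 931.494 MeV/u = 139.835 MeV
BE/A = 139.835 MeV / 18 = 7.769 MeV/nucleon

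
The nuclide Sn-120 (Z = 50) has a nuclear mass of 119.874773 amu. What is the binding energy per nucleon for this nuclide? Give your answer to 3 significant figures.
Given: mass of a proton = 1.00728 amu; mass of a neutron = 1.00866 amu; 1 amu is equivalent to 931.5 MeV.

Σm = 50·m_p + 70·m_n = 50.36400 + 70.60620 = 120.97020 amu
Mass defect Δm = 120.97020 − 119.874773 = 1.095427 amu
Converting to energy: 1.095427 amu × 931.5 MeV/amu = 1020.39 MeV
BE/A = 1020.39 MeV / 120 = 8.503 MeV/nucleon

8.50 MeV/nucleon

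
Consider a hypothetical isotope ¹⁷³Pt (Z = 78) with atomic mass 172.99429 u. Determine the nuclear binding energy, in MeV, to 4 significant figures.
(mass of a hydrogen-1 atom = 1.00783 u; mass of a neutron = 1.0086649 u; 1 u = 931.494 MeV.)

Z = 78, so N = A − Z = 173 − 78 = 95.
Mass of separated nucleons = 78(1.00783) + 95(1.0086649) = 78.61074 + 95.8231655 = 174.4339055 u
Δm = 174.4339055 − 172.99429 = 1.4396155 u
E_B = 1.4396155 × 931.494 = 1340.99 MeV

1341 MeV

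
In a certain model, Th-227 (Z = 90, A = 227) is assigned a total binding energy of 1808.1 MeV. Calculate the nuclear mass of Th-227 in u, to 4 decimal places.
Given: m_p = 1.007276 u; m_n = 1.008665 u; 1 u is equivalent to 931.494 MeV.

226.9009 u

Mass defect = 1808.1 MeV / (931.494 MeV/u) = 1.941075 u
Constituent mass = 90(1.007276) + 137(1.008665) = 228.841945 u
Nuclear mass = 228.841945 − 1.941075 = 226.900870 u ≈ 226.9009 u (to 4 decimal places)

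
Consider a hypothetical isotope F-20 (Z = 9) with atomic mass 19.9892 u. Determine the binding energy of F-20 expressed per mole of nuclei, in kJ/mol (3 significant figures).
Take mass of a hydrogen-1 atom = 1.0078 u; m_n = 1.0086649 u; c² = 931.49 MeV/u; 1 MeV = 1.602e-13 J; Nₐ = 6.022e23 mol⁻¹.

1.58e+10 kJ/mol

The nucleus contains 9 protons and 20 − 9 = 11 neutrons.
Σm = 9·m(¹H) + 11·m_n = 9.0702 + 11.0953139 = 20.1655139 u
Δm = 20.1655139 − 19.9892 = 0.1763139 u
E_B = 0.1763139 × 931.49 = 164.235 MeV
Per nucleus in joules: 164.235 MeV × 1.602e-13 J/MeV = 2.6310e-11 J
Per mole: 2.6310e-11 J × 6.022e23 mol⁻¹ = 1.5844e+13 J/mol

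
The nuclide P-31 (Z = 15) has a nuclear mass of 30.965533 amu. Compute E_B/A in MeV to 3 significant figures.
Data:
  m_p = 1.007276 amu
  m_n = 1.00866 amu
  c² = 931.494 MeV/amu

Total constituent mass: 15 × 1.007276 + 16 × 1.00866 = 31.247700 amu
The mass defect is 31.247700 − 30.965533 = 0.282167 amu.
Binding energy = Δm·c² = 0.282167 × 931.494 MeV/amu = 262.837 MeV
Per nucleon: 262.837 / 31 = 8.479 MeV

8.48 MeV/nucleon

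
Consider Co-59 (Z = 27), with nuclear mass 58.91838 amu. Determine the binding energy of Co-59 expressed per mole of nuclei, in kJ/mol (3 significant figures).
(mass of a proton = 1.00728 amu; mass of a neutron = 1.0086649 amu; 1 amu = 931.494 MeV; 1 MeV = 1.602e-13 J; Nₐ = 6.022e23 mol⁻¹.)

4.99e+10 kJ/mol

Total constituent mass: 27 × 1.00728 + 32 × 1.0086649 = 59.4738368 amu
Mass defect Δm = 59.4738368 − 58.91838 = 0.5554568 amu
Binding energy = Δm·c² = 0.5554568 × 931.494 MeV/amu = 517.405 MeV
Per nucleus in joules: 517.405 MeV × 1.602e-13 J/MeV = 8.2888e-11 J
Per mole: 8.2888e-11 J × 6.022e23 mol⁻¹ = 4.9915e+13 J/mol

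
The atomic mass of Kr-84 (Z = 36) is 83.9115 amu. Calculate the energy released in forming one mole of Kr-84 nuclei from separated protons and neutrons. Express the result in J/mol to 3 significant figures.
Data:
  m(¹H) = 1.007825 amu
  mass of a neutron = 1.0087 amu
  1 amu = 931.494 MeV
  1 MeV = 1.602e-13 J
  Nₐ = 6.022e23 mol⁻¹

7.08e+13 J/mol

Z = 36, so N = A − Z = 84 − 36 = 48.
Total constituent mass: 36 × 1.007825 + 48 × 1.0087 = 84.699300 amu
Mass defect Δm = 84.699300 − 83.9115 = 0.787800 amu
Converting to energy: 0.787800 amu × 931.494 MeV/amu = 733.831 MeV
Per nucleus in joules: 733.831 MeV × 1.602e-13 J/MeV = 1.1756e-10 J
Per mole: 1.1756e-10 J × 6.022e23 mol⁻¹ = 7.0795e+13 J/mol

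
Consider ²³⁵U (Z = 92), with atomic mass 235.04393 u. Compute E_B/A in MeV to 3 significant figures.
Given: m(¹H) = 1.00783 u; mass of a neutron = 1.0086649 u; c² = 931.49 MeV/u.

Mass of separated nucleons = 92(1.00783) + 143(1.0086649) = 92.72036 + 144.2390807 = 236.9594407 u
Mass defect Δm = 236.9594407 − 235.04393 = 1.9155107 u
Binding energy = Δm·c² = 1.9155107 × 931.49 MeV/u = 1784.28 MeV
Per nucleon: 1784.28 / 235 = 7.593 MeV

7.59 MeV/nucleon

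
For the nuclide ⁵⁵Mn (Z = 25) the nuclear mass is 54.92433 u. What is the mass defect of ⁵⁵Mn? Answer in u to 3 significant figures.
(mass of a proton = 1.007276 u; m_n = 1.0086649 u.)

0.518 u

Z = 25, so N = A − Z = 55 − 25 = 30.
Total constituent mass: 25 × 1.007276 + 30 × 1.0086649 = 55.4418470 u
Mass defect Δm = 55.4418470 − 54.92433 = 0.5175170 u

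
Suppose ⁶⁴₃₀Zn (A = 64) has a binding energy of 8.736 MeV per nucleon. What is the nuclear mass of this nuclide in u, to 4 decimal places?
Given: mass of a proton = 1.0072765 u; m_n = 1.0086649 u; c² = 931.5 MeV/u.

63.9127 u

Total binding energy = 64 × 8.736 = 559.104 MeV
Mass defect = 559.104 MeV / (931.5 MeV/u) = 0.600219 u
Constituent mass = 30(1.0072765) + 34(1.0086649) = 64.5129016 u
Nuclear mass = 64.5129016 − 0.600219 = 63.9126826 u ≈ 63.9127 u (to 4 decimal places)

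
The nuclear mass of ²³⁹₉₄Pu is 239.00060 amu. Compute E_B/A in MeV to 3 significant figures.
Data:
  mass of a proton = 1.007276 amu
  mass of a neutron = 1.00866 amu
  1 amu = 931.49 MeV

The nucleus contains 94 protons and 239 − 94 = 145 neutrons.
Mass of separated nucleons = 94(1.007276) + 145(1.00866) = 94.683944 + 146.25570 = 240.939644 amu
The mass defect is 240.939644 − 239.00060 = 1.939044 amu.
Binding energy = Δm·c² = 1.939044 × 931.49 MeV/amu = 1806.20 MeV
BE/A = 1806.20 MeV / 239 = 7.557 MeV/nucleon

7.56 MeV/nucleon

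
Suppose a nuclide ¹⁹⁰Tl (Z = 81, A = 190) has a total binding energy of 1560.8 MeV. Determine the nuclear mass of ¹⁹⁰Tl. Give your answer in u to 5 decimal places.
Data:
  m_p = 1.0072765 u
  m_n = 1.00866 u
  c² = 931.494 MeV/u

189.85775 u

Mass defect = 1560.8 MeV / (931.494 MeV/u) = 1.6755878 u
Constituent mass = 81(1.0072765) + 109(1.00866) = 191.5333365 u
Nuclear mass = 191.5333365 − 1.6755878 = 189.8577487 u ≈ 189.85775 u (to 5 decimal places)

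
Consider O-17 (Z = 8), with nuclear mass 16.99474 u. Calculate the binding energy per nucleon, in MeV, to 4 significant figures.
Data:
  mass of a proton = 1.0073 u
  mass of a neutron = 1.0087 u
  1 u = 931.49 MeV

7.778 MeV/nucleon

Σm = 8·m_p + 9·m_n = 8.0584 + 9.0783 = 17.1367 u
The mass defect is 17.1367 − 16.99474 = 0.14196 u.
E_B = 0.14196 × 931.49 = 132.234 MeV
BE/A = 132.234 MeV / 17 = 7.778 MeV/nucleon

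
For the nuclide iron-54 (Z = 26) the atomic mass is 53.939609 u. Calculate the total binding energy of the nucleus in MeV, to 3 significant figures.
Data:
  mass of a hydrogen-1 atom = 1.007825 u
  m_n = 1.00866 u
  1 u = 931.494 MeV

With 26 protons and 28 neutrons (A = 54):
Mass of separated nucleons = 26(1.007825) + 28(1.00866) = 26.203450 + 28.24248 = 54.445930 u
The mass defect is 54.445930 − 53.939609 = 0.506321 u.
Converting to energy: 0.506321 u × 931.494 MeV/u = 471.635 MeV

472 MeV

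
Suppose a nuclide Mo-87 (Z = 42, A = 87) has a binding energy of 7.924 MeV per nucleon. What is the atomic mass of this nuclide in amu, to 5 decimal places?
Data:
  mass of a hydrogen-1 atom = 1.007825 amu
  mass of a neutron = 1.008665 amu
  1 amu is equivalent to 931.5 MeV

Total binding energy = 87 × 7.924 = 689.388 MeV
Mass defect = 689.388 MeV / (931.5 MeV/amu) = 0.7400837 amu
Constituent mass = 42(1.007825) + 45(1.008665) = 87.718575 amu
Atomic mass = 87.718575 − 0.7400837 = 86.9784913 amu ≈ 86.97849 amu (to 5 decimal places)

86.97849 amu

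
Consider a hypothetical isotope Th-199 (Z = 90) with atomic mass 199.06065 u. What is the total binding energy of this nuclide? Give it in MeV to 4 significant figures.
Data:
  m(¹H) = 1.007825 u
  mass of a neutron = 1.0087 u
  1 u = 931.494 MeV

With 90 protons and 109 neutrons (A = 199):
Σm = 90·m(¹H) + 109·m_n = 90.704250 + 109.9483 = 200.652550 u
Δm = 200.652550 − 199.06065 = 1.591900 u
Binding energy = Δm·c² = 1.591900 × 931.494 MeV/u = 1482.85 MeV

1483 MeV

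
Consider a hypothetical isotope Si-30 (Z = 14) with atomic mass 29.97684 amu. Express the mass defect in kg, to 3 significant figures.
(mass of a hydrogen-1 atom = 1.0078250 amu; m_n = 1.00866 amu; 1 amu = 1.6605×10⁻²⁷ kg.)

Σm = 14·m(¹H) + 16·m_n = 14.1095500 + 16.13856 = 30.2481100 amu
The mass defect is 30.2481100 − 29.97684 = 0.2712700 amu.
In SI units: 0.2712700 amu × 1.6605×10⁻²⁷ kg/amu = 4.5044e-28 kg

4.50e-28 kg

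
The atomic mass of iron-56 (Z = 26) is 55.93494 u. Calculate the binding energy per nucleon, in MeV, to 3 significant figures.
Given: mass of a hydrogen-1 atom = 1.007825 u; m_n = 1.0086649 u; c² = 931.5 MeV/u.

Z = 26, so N = A − Z = 56 − 26 = 30.
Mass of separated nucleons = 26(1.007825) + 30(1.0086649) = 26.203450 + 30.2599470 = 56.4633970 u
Δm = 56.4633970 − 55.93494 = 0.5284570 u
Converting to energy: 0.5284570 u × 931.5 MeV/u = 492.258 MeV
Dividing by A = 56 gives 8.790 MeV per nucleon.

8.79 MeV/nucleon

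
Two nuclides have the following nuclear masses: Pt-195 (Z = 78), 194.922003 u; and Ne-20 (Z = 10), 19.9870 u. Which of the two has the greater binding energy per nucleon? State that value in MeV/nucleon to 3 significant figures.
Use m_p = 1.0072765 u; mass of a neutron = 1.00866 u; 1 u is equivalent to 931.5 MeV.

Ne-20; 8.03 MeV/nucleon

Pt-195: Σm = 78(1.0072765) + 117(1.00866) = 196.5807870 u; Δm = 1.6587840 u; E_B = 1545.2 MeV; E_B/A = 7.924 MeV
Ne-20: Σm = 10(1.0072765) + 10(1.00866) = 20.1593650 u; Δm = 0.1723650 u; E_B = 160.56 MeV; E_B/A = 8.028 MeV
Ne-20 has the higher binding energy per nucleon, so it is the more tightly bound nucleus.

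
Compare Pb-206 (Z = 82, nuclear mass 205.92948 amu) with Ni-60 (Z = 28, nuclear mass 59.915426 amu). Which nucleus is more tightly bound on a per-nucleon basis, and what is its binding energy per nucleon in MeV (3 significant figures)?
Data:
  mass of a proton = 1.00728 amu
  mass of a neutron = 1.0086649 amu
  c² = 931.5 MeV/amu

Ni-60; 8.78 MeV/nucleon

Pb-206: Σm = 82(1.00728) + 124(1.0086649) = 207.6714076 amu; Δm = 1.7419276 amu; E_B = 1622.6 MeV; E_B/A = 7.877 MeV
Ni-60: Σm = 28(1.00728) + 32(1.0086649) = 60.4811168 amu; Δm = 0.5656908 amu; E_B = 526.94 MeV; E_B/A = 8.782 MeV
Ni-60 has the higher binding energy per nucleon, so it is the more tightly bound nucleus.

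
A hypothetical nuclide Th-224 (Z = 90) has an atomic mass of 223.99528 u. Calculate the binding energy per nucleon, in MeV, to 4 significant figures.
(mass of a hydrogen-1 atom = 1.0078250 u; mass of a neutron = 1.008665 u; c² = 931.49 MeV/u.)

Σm = 90·m(¹H) + 134·m_n = 90.7042500 + 135.161110 = 225.8653600 u
Mass defect Δm = 225.8653600 − 223.99528 = 1.8700800 u
Converting to energy: 1.8700800 u × 931.49 MeV/u = 1741.96 MeV
Dividing by A = 224 gives 7.777 MeV per nucleon.

7.777 MeV/nucleon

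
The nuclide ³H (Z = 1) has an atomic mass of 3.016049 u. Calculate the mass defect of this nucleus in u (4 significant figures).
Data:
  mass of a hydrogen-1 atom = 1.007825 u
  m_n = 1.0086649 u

0.009106 u

The nucleus contains 1 protons and 3 − 1 = 2 neutrons.
Σm = 1·m(¹H) + 2·m_n = 1.007825 + 2.0173298 = 3.0251548 u
Δm = 3.0251548 − 3.016049 = 0.0091058 u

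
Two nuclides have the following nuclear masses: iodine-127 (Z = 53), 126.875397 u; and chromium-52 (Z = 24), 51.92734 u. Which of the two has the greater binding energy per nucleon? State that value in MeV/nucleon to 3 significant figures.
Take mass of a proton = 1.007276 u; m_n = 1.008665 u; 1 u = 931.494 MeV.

chromium-52; 8.78 MeV/nucleon

iodine-127: Σm = 53(1.007276) + 74(1.008665) = 128.026838 u; Δm = 1.151441 u; E_B = 1072.56 MeV; E_B/A = 8.445 MeV
chromium-52: Σm = 24(1.007276) + 28(1.008665) = 52.417244 u; Δm = 0.489904 u; E_B = 456.34 MeV; E_B/A = 8.776 MeV
chromium-52 has the higher binding energy per nucleon, so it is the more tightly bound nucleus.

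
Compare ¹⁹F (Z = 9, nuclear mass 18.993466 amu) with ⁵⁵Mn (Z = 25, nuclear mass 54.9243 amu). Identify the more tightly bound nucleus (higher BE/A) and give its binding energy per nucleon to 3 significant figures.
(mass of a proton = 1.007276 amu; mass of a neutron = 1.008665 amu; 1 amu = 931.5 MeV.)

⁵⁵Mn; 8.77 MeV/nucleon

¹⁹F: Σm = 9(1.007276) + 10(1.008665) = 19.152134 amu; Δm = 0.158668 amu; E_B = 147.80 MeV; E_B/A = 7.779 MeV
⁵⁵Mn: Σm = 25(1.007276) + 30(1.008665) = 55.441850 amu; Δm = 0.517550 amu; E_B = 482.10 MeV; E_B/A = 8.765 MeV
⁵⁵Mn has the higher binding energy per nucleon, so it is the more tightly bound nucleus.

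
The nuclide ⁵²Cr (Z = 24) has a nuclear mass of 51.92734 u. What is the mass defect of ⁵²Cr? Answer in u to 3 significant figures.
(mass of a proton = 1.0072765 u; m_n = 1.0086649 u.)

0.490 u

The nucleus contains 24 protons and 52 − 24 = 28 neutrons.
Mass of separated nucleons = 24(1.0072765) + 28(1.0086649) = 24.1746360 + 28.2426172 = 52.4172532 u
Mass defect Δm = 52.4172532 − 51.92734 = 0.4899132 u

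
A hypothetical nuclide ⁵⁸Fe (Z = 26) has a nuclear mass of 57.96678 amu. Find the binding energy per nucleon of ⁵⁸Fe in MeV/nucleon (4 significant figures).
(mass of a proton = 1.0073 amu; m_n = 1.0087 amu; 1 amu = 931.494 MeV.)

With 26 protons and 32 neutrons (A = 58):
Mass of separated nucleons = 26(1.0073) + 32(1.0087) = 26.1898 + 32.2784 = 58.4682 amu
Mass defect Δm = 58.4682 − 57.96678 = 0.50142 amu
Binding energy = Δm·c² = 0.50142 × 931.494 MeV/amu = 467.070 MeV
Per nucleon: 467.070 / 58 = 8.053 MeV

8.053 MeV/nucleon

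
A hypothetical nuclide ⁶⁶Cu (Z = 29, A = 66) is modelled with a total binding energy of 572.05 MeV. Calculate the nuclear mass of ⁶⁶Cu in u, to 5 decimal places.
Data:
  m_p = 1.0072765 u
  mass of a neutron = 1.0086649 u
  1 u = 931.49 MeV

Mass defect = 572.05 MeV / (931.49 MeV/u) = 0.6141236 u
Constituent mass = 29(1.0072765) + 37(1.0086649) = 66.5316198 u
Nuclear mass = 66.5316198 − 0.6141236 = 65.9174962 u ≈ 65.91750 u (to 5 decimal places)

65.91750 u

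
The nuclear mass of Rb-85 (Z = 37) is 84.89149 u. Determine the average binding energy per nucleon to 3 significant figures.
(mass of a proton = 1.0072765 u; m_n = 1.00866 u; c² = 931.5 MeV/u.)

8.69 MeV/nucleon

Mass of separated nucleons = 37(1.0072765) + 48(1.00866) = 37.2692305 + 48.41568 = 85.6849105 u
Mass defect Δm = 85.6849105 − 84.89149 = 0.7934205 u
Converting to energy: 0.7934205 u × 931.5 MeV/u = 739.0712 MeV
Dividing by A = 85 gives 8.69496 MeV per nucleon.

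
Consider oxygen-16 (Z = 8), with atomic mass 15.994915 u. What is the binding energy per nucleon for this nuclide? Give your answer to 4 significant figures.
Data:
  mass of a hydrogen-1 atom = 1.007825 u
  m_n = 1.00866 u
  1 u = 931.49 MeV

7.974 MeV/nucleon

The nucleus contains 8 protons and 16 − 8 = 8 neutrons.
Σm = 8·m(¹H) + 8·m_n = 8.062600 + 8.06928 = 16.131880 u
The mass defect is 16.131880 − 15.994915 = 0.136965 u.
Binding energy = Δm·c² = 0.136965 × 931.49 MeV/u = 127.582 MeV
Per nucleon: 127.582 / 16 = 7.974 MeV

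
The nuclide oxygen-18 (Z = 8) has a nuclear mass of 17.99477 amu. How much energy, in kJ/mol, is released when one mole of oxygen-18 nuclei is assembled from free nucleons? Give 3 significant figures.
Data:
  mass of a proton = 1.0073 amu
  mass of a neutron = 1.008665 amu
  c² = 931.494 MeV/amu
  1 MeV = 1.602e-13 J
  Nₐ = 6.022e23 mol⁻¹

1.35e+10 kJ/mol

With 8 protons and 10 neutrons (A = 18):
Total constituent mass: 8 × 1.0073 + 10 × 1.008665 = 18.145050 amu
The mass defect is 18.145050 − 17.99477 = 0.150280 amu.
Converting to energy: 0.150280 amu × 931.494 MeV/amu = 139.985 MeV
Per nucleus in joules: 139.985 MeV × 1.602e-13 J/MeV = 2.2426e-11 J
Per mole: 2.2426e-11 J × 6.022e23 mol⁻¹ = 1.3505e+13 J/mol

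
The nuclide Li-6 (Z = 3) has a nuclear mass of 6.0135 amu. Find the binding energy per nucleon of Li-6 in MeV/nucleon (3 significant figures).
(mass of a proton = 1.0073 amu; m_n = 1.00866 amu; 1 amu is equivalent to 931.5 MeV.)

With 3 protons and 3 neutrons (A = 6):
Σm = 3·m_p + 3·m_n = 3.0219 + 3.02598 = 6.04788 amu
Mass defect Δm = 6.04788 − 6.0135 = 0.03438 amu
Binding energy = Δm·c² = 0.03438 × 931.5 MeV/amu = 32.02497 MeV
BE/A = 32.02497 MeV / 6 = 5.337 MeV/nucleon

5.34 MeV/nucleon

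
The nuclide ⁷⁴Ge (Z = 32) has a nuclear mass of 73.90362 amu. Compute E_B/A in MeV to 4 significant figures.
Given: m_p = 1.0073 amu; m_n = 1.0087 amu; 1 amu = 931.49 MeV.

The nucleus contains 32 protons and 74 − 32 = 42 neutrons.
Mass of separated nucleons = 32(1.0073) + 42(1.0087) = 32.2336 + 42.3654 = 74.5990 amu
Mass defect Δm = 74.5990 − 73.90362 = 0.69538 amu
E_B = 0.69538 × 931.49 = 647.740 MeV
Dividing by A = 74 gives 8.753 MeV per nucleon.

8.753 MeV/nucleon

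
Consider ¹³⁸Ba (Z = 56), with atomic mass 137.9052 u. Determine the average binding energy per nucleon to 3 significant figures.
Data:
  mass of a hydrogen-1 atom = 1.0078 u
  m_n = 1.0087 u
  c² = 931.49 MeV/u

8.40 MeV/nucleon

Mass of separated nucleons = 56(1.0078) + 82(1.0087) = 56.4368 + 82.7134 = 139.1502 u
The mass defect is 139.1502 − 137.9052 = 1.2450 u.
E_B = 1.2450 × 931.49 = 1159.71 MeV
Per nucleon: 1159.71 / 138 = 8.404 MeV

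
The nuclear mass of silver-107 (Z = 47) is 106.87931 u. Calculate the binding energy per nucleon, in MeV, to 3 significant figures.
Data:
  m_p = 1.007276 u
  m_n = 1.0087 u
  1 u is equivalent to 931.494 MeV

Z = 47, so N = A − Z = 107 − 47 = 60.
Σm = 47·m_p + 60·m_n = 47.341972 + 60.5220 = 107.863972 u
Mass defect Δm = 107.863972 − 106.87931 = 0.984662 u
Converting to energy: 0.984662 u × 931.494 MeV/u = 917.207 MeV
Per nucleon: 917.207 / 107 = 8.572 MeV

8.57 MeV/nucleon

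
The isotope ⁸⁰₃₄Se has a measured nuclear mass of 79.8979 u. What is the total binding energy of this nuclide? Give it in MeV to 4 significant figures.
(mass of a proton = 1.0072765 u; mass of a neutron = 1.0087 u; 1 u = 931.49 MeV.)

698.3 MeV

Σm = 34·m_p + 46·m_n = 34.2474010 + 46.4002 = 80.6476010 u
The mass defect is 80.6476010 − 79.8979 = 0.7497010 u.
Converting to energy: 0.7497010 u × 931.49 MeV/u = 698.339 MeV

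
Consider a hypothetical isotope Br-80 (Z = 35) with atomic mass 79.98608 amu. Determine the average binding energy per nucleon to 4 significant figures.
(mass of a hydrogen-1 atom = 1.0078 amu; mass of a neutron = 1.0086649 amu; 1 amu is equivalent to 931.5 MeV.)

With 35 protons and 45 neutrons (A = 80):
Total constituent mass: 35 × 1.0078 + 45 × 1.0086649 = 80.6629205 amu
Mass defect Δm = 80.6629205 − 79.98608 = 0.6768405 amu
E_B = 0.6768405 × 931.5 = 630.477 MeV
Dividing by A = 80 gives 7.881 MeV per nucleon.

7.881 MeV/nucleon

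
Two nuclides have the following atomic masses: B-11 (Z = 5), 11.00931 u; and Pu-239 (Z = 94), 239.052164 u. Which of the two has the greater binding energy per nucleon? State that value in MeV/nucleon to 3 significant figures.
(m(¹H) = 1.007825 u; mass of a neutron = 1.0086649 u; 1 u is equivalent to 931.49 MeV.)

B-11: Σm = 5(1.007825) + 6(1.0086649) = 11.0911144 u; Δm = 0.0818044 u; E_B = 76.200 MeV; E_B/A = 6.927 MeV
Pu-239: Σm = 94(1.007825) + 145(1.0086649) = 240.9919605 u; Δm = 1.9397965 u; E_B = 1806.9 MeV; E_B/A = 7.560 MeV
Pu-239 has the higher binding energy per nucleon, so it is the more tightly bound nucleus.

Pu-239; 7.56 MeV/nucleon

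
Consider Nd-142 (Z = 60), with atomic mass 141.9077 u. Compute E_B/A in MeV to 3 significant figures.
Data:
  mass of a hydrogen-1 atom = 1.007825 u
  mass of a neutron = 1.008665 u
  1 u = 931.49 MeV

The nucleus contains 60 protons and 142 − 60 = 82 neutrons.
Total constituent mass: 60 × 1.007825 + 82 × 1.008665 = 143.180030 u
Δm = 143.180030 − 141.9077 = 1.272330 u
Binding energy = Δm·c² = 1.272330 × 931.49 MeV/u = 1185.16 MeV
Dividing by A = 142 gives 8.346 MeV per nucleon.

8.35 MeV/nucleon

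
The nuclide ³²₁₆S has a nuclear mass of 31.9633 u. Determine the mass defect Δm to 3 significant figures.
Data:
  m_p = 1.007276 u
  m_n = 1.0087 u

0.292 u

Mass of separated nucleons = 16(1.007276) + 16(1.0087) = 16.116416 + 16.1392 = 32.255616 u
Mass defect Δm = 32.255616 − 31.9633 = 0.292316 u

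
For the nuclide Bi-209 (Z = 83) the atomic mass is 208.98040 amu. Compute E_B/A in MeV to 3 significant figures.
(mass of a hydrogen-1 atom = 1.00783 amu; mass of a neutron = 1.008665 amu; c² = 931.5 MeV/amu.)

Total constituent mass: 83 × 1.00783 + 126 × 1.008665 = 210.741680 amu
Mass defect Δm = 210.741680 − 208.98040 = 1.761280 amu
E_B = 1.761280 × 931.5 = 1640.63 MeV
BE/A = 1640.63 MeV / 209 = 7.850 MeV/nucleon

7.85 MeV/nucleon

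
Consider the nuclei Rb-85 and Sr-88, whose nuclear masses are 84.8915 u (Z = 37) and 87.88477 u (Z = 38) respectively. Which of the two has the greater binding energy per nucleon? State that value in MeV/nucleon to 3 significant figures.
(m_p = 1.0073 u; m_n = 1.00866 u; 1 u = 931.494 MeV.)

Rb-85: Σm = 37(1.0073) + 48(1.00866) = 85.68578 u; Δm = 0.79428 u; E_B = 739.87 MeV; E_B/A = 8.704 MeV
Sr-88: Σm = 38(1.0073) + 50(1.00866) = 88.71040 u; Δm = 0.82563 u; E_B = 769.07 MeV; E_B/A = 8.739 MeV
Sr-88 has the higher binding energy per nucleon, so it is the more tightly bound nucleus.

Sr-88; 8.74 MeV/nucleon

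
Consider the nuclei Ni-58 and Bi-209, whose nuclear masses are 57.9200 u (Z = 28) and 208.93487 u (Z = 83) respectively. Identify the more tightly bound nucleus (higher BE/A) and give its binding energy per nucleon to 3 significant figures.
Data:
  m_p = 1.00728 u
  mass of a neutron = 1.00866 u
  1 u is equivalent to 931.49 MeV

Ni-58: Σm = 28(1.00728) + 30(1.00866) = 58.46364 u; Δm = 0.54364 u; E_B = 506.40 MeV; E_B/A = 8.731 MeV
Bi-209: Σm = 83(1.00728) + 126(1.00866) = 210.69540 u; Δm = 1.76053 u; E_B = 1639.9 MeV; E_B/A = 7.846 MeV
Ni-58 has the higher binding energy per nucleon, so it is the more tightly bound nucleus.

Ni-58; 8.73 MeV/nucleon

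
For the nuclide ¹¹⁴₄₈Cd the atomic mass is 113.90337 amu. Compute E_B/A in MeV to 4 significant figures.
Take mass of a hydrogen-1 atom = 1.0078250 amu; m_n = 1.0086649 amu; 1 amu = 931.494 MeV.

8.531 MeV/nucleon

Total constituent mass: 48 × 1.0078250 + 66 × 1.0086649 = 114.9474834 amu
Δm = 114.9474834 − 113.90337 = 1.0441134 amu
E_B = 1.0441134 × 931.494 = 972.585 MeV
Dividing by A = 114 gives 8.531 MeV per nucleon.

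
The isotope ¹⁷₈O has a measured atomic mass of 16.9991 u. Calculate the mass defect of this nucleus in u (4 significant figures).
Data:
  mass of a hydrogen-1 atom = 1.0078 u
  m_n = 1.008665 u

Σm = 8·m(¹H) + 9·m_n = 8.0624 + 9.077985 = 17.140385 u
Mass defect Δm = 17.140385 − 16.9991 = 0.141285 u

0.1413 u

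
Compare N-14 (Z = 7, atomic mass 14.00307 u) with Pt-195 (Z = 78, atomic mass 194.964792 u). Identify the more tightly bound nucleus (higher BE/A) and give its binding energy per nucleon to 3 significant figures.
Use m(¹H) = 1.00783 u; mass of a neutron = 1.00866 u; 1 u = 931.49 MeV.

Pt-195; 7.93 MeV/nucleon

N-14: Σm = 7(1.00783) + 7(1.00866) = 14.11543 u; Δm = 0.11236 u; E_B = 104.66 MeV; E_B/A = 7.476 MeV
Pt-195: Σm = 78(1.00783) + 117(1.00866) = 196.62396 u; Δm = 1.659168 u; E_B = 1545.5 MeV; E_B/A = 7.926 MeV
Pt-195 has the higher binding energy per nucleon, so it is the more tightly bound nucleus.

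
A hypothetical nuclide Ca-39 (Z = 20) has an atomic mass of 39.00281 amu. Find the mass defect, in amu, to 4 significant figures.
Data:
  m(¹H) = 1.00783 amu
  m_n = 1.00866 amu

0.3183 amu

Z = 20, so N = A − Z = 39 − 20 = 19.
Mass of separated nucleons = 20(1.00783) + 19(1.00866) = 20.15660 + 19.16454 = 39.32114 amu
The mass defect is 39.32114 − 39.00281 = 0.31833 amu.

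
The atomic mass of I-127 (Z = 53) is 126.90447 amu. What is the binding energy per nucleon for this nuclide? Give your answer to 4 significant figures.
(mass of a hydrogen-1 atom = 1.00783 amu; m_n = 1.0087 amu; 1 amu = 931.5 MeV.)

8.467 MeV/nucleon

With 53 protons and 74 neutrons (A = 127):
Mass of separated nucleons = 53(1.00783) + 74(1.0087) = 53.41499 + 74.6438 = 128.05879 amu
Δm = 128.05879 − 126.90447 = 1.15432 amu
Binding energy = Δm·c² = 1.15432 × 931.5 MeV/amu = 1075.25 MeV
Per nucleon: 1075.25 / 127 = 8.467 MeV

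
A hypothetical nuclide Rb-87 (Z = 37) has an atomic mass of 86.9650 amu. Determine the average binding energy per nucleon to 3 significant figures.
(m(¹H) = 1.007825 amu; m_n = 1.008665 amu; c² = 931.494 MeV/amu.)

Mass of separated nucleons = 37(1.007825) + 50(1.008665) = 37.289525 + 50.433250 = 87.722775 amu
The mass defect is 87.722775 − 86.9650 = 0.757775 amu.
E_B = 0.757775 × 931.494 = 705.863 MeV
Dividing by A = 87 gives 8.113 MeV per nucleon.

8.11 MeV/nucleon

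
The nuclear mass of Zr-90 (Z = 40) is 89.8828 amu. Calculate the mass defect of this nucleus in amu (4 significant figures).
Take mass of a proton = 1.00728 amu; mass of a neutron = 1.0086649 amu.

Total constituent mass: 40 × 1.00728 + 50 × 1.0086649 = 90.7244450 amu
Mass defect Δm = 90.7244450 − 89.8828 = 0.8416450 amu

0.8416 amu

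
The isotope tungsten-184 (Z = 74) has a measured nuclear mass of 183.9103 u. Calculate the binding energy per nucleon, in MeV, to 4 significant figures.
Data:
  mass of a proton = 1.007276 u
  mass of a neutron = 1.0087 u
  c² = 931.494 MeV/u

8.025 MeV/nucleon

With 74 protons and 110 neutrons (A = 184):
Σm = 74·m_p + 110·m_n = 74.538424 + 110.9570 = 185.495424 u
Δm = 185.495424 − 183.9103 = 1.585124 u
E_B = 1.585124 × 931.494 = 1476.53 MeV
Per nucleon: 1476.53 / 184 = 8.025 MeV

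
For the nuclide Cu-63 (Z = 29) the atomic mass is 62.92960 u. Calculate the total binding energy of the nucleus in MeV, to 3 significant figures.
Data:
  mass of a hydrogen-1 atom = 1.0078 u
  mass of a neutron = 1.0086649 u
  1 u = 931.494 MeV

Mass of separated nucleons = 29(1.0078) + 34(1.0086649) = 29.2262 + 34.2946066 = 63.5208066 u
The mass defect is 63.5208066 − 62.92960 = 0.5912066 u.
E_B = 0.5912066 × 931.494 = 550.705 MeV

551 MeV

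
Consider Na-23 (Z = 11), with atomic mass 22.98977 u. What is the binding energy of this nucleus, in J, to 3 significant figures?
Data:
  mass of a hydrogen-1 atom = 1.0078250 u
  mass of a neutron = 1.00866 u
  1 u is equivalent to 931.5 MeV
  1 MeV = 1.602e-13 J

With 11 protons and 12 neutrons (A = 23):
Mass of separated nucleons = 11(1.0078250) + 12(1.00866) = 11.0860750 + 12.10392 = 23.1899950 u
The mass defect is 23.1899950 − 22.98977 = 0.2002250 u.
Binding energy = Δm·c² = 0.2002250 × 931.5 MeV/u = 186.510 MeV
In joules: 186.510 MeV × 1.602e-13 J/MeV = 2.9879e-11 J

2.99e-11 J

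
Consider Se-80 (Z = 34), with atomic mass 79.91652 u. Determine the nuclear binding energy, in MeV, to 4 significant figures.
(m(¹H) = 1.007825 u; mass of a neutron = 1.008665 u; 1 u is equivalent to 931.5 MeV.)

Z = 34, so N = A − Z = 80 − 34 = 46.
Total constituent mass: 34 × 1.007825 + 46 × 1.008665 = 80.664640 u
The mass defect is 80.664640 − 79.91652 = 0.748120 u.
Binding energy = Δm·c² = 0.748120 × 931.5 MeV/u = 696.874 MeV

696.9 MeV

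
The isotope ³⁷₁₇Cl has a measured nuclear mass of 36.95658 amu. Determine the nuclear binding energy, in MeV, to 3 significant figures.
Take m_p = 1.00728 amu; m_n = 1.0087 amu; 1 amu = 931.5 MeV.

318 MeV

Z = 17, so N = A − Z = 37 − 17 = 20.
Σm = 17·m_p + 20·m_n = 17.12376 + 20.1740 = 37.29776 amu
Δm = 37.29776 − 36.95658 = 0.34118 amu
E_B = 0.34118 × 931.5 = 317.809 MeV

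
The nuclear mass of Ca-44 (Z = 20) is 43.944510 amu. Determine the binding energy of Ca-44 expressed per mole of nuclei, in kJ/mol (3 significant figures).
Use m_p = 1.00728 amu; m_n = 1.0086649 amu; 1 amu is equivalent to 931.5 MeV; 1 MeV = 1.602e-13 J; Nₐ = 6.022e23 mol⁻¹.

3.68e+10 kJ/mol

Σm = 20·m_p + 24·m_n = 20.14560 + 24.2079576 = 44.3535576 amu
The mass defect is 44.3535576 − 43.944510 = 0.4090476 amu.
E_B = 0.4090476 × 931.5 = 381.028 MeV
Per nucleus in joules: 381.028 MeV × 1.602e-13 J/MeV = 6.1041e-11 J
Per mole: 6.1041e-11 J × 6.022e23 mol⁻¹ = 3.6759e+13 J/mol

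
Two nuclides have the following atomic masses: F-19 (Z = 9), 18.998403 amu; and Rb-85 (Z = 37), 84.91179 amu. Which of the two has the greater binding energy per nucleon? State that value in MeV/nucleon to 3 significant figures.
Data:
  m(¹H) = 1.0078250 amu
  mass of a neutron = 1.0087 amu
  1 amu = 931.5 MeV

F-19: Σm = 9(1.0078250) + 10(1.0087) = 19.1574250 amu; Δm = 0.1590220 amu; E_B = 148.13 MeV; E_B/A = 7.796 MeV
Rb-85: Σm = 37(1.0078250) + 48(1.0087) = 85.7071250 amu; Δm = 0.7953350 amu; E_B = 740.85 MeV; E_B/A = 8.716 MeV
Rb-85 has the higher binding energy per nucleon, so it is the more tightly bound nucleus.

Rb-85; 8.72 MeV/nucleon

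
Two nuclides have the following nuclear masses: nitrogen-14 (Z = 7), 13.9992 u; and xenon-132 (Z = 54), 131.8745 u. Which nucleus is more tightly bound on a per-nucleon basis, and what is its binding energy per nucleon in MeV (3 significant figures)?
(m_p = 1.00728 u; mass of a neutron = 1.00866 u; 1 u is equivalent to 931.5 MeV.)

nitrogen-14: Σm = 7(1.00728) + 7(1.00866) = 14.11158 u; Δm = 0.11238 u; E_B = 104.68 MeV; E_B/A = 7.477 MeV
xenon-132: Σm = 54(1.00728) + 78(1.00866) = 133.06860 u; Δm = 1.19410 u; E_B = 1112.3 MeV; E_B/A = 8.427 MeV
xenon-132 has the higher binding energy per nucleon, so it is the more tightly bound nucleus.

xenon-132; 8.43 MeV/nucleon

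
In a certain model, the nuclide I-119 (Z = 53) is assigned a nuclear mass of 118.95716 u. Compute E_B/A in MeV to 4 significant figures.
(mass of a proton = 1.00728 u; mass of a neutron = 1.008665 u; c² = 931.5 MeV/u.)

7.832 MeV/nucleon

Mass of separated nucleons = 53(1.00728) + 66(1.008665) = 53.38584 + 66.571890 = 119.957730 u
Δm = 119.957730 − 118.95716 = 1.000570 u
Binding energy = Δm·c² = 1.000570 × 931.5 MeV/u = 932.031 MeV
BE/A = 932.031 MeV / 119 = 7.832 MeV/nucleon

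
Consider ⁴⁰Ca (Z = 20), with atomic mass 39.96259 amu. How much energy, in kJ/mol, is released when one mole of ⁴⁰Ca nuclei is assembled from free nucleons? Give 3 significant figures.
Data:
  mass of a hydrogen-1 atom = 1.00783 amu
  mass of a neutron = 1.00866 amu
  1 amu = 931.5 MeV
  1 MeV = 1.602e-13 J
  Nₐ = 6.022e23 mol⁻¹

3.30e+10 kJ/mol

Z = 20, so N = A − Z = 40 − 20 = 20.
Mass of separated nucleons = 20(1.00783) + 20(1.00866) = 20.15660 + 20.17320 = 40.32980 amu
Δm = 40.32980 − 39.96259 = 0.36721 amu
E_B = 0.36721 × 931.5 = 342.056 MeV
Per nucleus in joules: 342.056 MeV × 1.602e-13 J/MeV = 5.4797e-11 J
Per mole: 5.4797e-11 J × 6.022e23 mol⁻¹ = 3.2999e+13 J/mol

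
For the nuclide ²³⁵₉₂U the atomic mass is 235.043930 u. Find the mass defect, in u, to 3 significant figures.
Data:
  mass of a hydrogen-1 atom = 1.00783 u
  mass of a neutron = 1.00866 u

Σm = 92·m(¹H) + 143·m_n = 92.72036 + 144.23838 = 236.95874 u
Δm = 236.95874 − 235.043930 = 1.914810 u

1.91 u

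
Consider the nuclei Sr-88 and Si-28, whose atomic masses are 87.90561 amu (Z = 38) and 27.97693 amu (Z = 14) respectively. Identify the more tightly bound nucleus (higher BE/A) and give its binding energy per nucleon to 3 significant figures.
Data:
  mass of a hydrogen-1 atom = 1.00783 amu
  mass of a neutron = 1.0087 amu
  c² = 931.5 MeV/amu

Sr-88: Σm = 38(1.00783) + 50(1.0087) = 88.73254 amu; Δm = 0.82693 amu; E_B = 770.29 MeV; E_B/A = 8.753 MeV
Si-28: Σm = 14(1.00783) + 14(1.0087) = 28.23142 amu; Δm = 0.25449 amu; E_B = 237.06 MeV; E_B/A = 8.466 MeV
Sr-88 has the higher binding energy per nucleon, so it is the more tightly bound nucleus.

Sr-88; 8.75 MeV/nucleon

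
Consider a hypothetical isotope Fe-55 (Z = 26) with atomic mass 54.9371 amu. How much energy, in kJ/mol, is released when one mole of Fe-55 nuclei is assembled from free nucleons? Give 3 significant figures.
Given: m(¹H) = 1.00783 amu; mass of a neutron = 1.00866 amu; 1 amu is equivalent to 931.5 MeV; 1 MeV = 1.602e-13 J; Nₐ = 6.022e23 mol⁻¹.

The nucleus contains 26 protons and 55 − 26 = 29 neutrons.
Total constituent mass: 26 × 1.00783 + 29 × 1.00866 = 55.45472 amu
The mass defect is 55.45472 − 54.9371 = 0.51762 amu.
Binding energy = Δm·c² = 0.51762 × 931.5 MeV/amu = 482.163 MeV
Per nucleus in joules: 482.163 MeV × 1.602e-13 J/MeV = 7.7243e-11 J
Per mole: 7.7243e-11 J × 6.022e23 mol⁻¹ = 4.6516e+13 J/mol

4.65e+10 kJ/mol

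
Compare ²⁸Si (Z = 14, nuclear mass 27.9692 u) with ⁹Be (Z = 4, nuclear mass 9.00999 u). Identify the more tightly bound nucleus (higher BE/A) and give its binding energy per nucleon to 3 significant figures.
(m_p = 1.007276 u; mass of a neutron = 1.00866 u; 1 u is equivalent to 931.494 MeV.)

²⁸Si; 8.45 MeV/nucleon

²⁸Si: Σm = 14(1.007276) + 14(1.00866) = 28.223104 u; Δm = 0.253904 u; E_B = 236.51 MeV; E_B/A = 8.447 MeV
⁹Be: Σm = 4(1.007276) + 5(1.00866) = 9.072404 u; Δm = 0.062414 u; E_B = 58.138 MeV; E_B/A = 6.460 MeV
²⁸Si has the higher binding energy per nucleon, so it is the more tightly bound nucleus.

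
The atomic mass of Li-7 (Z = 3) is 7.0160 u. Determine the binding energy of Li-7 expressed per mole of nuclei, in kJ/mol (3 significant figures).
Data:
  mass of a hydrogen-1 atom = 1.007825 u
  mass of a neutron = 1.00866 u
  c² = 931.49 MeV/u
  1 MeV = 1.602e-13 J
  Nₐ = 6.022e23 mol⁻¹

3.78e+09 kJ/mol

Σm = 3·m(¹H) + 4·m_n = 3.023475 + 4.03464 = 7.058115 u
Δm = 7.058115 − 7.0160 = 0.042115 u
Binding energy = Δm·c² = 0.042115 × 931.49 MeV/u = 39.2297 MeV
Per nucleus in joules: 39.2297 MeV × 1.602e-13 J/MeV = 6.2846e-12 J
Per mole: 6.2846e-12 J × 6.022e23 mol⁻¹ = 3.7846e+12 J/mol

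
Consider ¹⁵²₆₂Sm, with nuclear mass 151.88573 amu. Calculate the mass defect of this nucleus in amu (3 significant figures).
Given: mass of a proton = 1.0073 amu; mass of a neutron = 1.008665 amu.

1.35 amu

Z = 62, so N = A − Z = 152 − 62 = 90.
Mass of separated nucleons = 62(1.0073) + 90(1.008665) = 62.4526 + 90.779850 = 153.232450 amu
Mass defect Δm = 153.232450 − 151.88573 = 1.346720 amu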